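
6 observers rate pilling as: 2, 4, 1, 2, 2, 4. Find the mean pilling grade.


Formula: Mean = sum / count
Sum = 2 + 4 + 1 + 2 + 2 + 4 = 15
Mean = 15 / 6 = 2.5

2.5


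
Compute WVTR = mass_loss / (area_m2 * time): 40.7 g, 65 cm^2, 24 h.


Formula: WVTR = mass_loss / (area * time)
Step 1: Convert area: 65 cm^2 = 0.0065 m^2
Step 2: WVTR = 40.7 g / (0.0065 m^2 * 24 h)
Step 3: WVTR = 40.7 / 0.156 = 260.9 g/m^2/h

260.9 g/m^2/h


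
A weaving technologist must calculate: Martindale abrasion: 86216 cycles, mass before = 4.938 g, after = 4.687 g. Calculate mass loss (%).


Formula: Mass loss% = ((m_before - m_after) / m_before) * 100
Step 1: Mass loss = 4.938 - 4.687 = 0.251 g
Step 2: Ratio = 0.251 / 4.938 = 0.0508303
Step 3: Mass loss% = 0.0508303 * 100 = 5.08303% ≈ 5.08%

5.08%


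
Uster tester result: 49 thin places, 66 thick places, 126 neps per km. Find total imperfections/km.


Formula: Total = thin places + thick places + neps
Total = 49 + 66 + 126
Total = 241 imperfections/km

241 imperfections/km


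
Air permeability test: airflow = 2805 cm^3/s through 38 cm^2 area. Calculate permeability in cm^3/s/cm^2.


Formula: Air Permeability = Airflow / Test Area
AP = 2805 cm^3/s / 38 cm^2
AP = 73.8 cm^3/s/cm^2

73.8 cm^3/s/cm^2


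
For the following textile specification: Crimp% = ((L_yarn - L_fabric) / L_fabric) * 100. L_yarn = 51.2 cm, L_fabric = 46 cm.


Formula: Crimp% = ((L_yarn - L_fabric) / L_fabric) * 100
Step 1: Extension = 51.2 - 46 = 5.2 cm
Step 2: Crimp% = (5.2 / 46) * 100
Step 3: Crimp% = 0.113043 * 100 = 11.3043% ≈ 11.3%

11.3%


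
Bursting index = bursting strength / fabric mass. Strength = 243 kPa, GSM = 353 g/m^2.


Formula: Bursting Index = Bursting Strength / Fabric GSM
BI = 243 kPa / 353 g/m^2
BI = 0.688 kPa/(g/m^2)

0.688 kPa/(g/m^2)


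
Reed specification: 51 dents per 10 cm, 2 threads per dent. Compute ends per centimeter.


Formula: EPC = (dents per 10 cm * ends per dent) / 10
Step 1: Total ends per 10 cm = 51 * 2 = 102
Step 2: EPC = 102 / 10 = 10.2 ends/cm

10.2 ends/cm


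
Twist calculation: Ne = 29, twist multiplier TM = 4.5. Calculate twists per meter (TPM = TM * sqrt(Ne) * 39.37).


Formula: TPM = TM * sqrt(Ne) * 39.37
Step 1: sqrt(Ne) = sqrt(29) = 5.3852
Step 2: TM * sqrt(Ne) = 4.5 * 5.3852 = 24.2334
Step 3: TPM = 24.2334 * 39.37 = 954 twists/m

954 twists/m


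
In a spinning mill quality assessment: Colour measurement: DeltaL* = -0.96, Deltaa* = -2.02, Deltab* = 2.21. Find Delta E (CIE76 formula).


Formula: Delta E = sqrt(dL*^2 + da*^2 + db*^2)
Step 1: dL*^2 = (-0.96)^2 = 0.9216
Step 2: da*^2 = (-2.02)^2 = 4.0804
Step 3: db*^2 = 2.21^2 = 4.8841
Step 4: Sum = 0.9216 + 4.0804 + 4.8841 = 9.8861
Step 5: Delta E = sqrt(9.8861) = 3.14

3.14 Delta E


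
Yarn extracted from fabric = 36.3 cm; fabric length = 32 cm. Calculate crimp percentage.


Formula: Crimp% = ((L_yarn - L_fabric) / L_fabric) * 100
Step 1: Extension = 36.3 - 32 = 4.3 cm
Step 2: Crimp% = (4.3 / 32) * 100
Step 3: Crimp% = 0.134375 * 100 = 13.4375% ≈ 13.4%

13.4%


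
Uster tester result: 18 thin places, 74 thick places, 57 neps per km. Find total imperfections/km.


Formula: Total = thin places + thick places + neps
Total = 18 + 74 + 57
Total = 149 imperfections/km

149 imperfections/km


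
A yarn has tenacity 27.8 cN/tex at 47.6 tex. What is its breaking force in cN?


Formula: Breaking force = Tenacity * Linear density
F = 27.8 cN/tex * 47.6 tex
F = 1323.28 cN

1323.28 cN


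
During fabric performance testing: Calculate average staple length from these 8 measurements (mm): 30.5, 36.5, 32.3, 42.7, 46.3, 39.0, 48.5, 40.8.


Formula: Mean = sum of lengths / count
Sum = 30.5 + 36.5 + 32.3 + 42.7 + 46.3 + 39.0 + 48.5 + 40.8
Sum = 316.6 mm
Mean = 316.6 / 8 = 39.58 mm

39.58 mm


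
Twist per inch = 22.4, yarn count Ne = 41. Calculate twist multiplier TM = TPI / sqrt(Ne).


Formula: TM = TPI / sqrt(Ne)
Step 1: sqrt(Ne) = sqrt(41) = 6.4031
Step 2: TM = 22.4 / 6.4031 = 3.50

3.50 TM


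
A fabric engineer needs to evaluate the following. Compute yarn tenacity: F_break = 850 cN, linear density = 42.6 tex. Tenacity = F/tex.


Formula: Tenacity = Breaking force / Linear density
Tenacity = 850 cN / 42.6 tex
Tenacity = 19.95 cN/tex

19.95 cN/tex


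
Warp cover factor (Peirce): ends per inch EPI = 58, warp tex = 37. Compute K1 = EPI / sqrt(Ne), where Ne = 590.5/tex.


Formula: K1 = EPI / sqrt(Ne), with Ne = 590.5 / tex_warp
Step 1: Ne = 590.5 / 37 = 15.959
Step 2: sqrt(Ne) = sqrt(15.959) = 3.9949
Step 3: K1 = 58 / 3.9949 = 14.5

14.5


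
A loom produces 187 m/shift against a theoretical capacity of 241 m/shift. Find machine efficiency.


Formula: Efficiency% = (Actual output / Theoretical output) * 100
Efficiency% = (187 / 241) * 100
Efficiency% = 0.775934 * 100 = 77.5934% ≈ 77.6%

77.6%


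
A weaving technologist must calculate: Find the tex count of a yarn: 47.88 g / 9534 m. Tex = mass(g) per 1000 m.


Formula: Tex = (mass_g / length_m) * 1000
Substituting: Tex = (47.88 / 9534) * 1000
Intermediate: 47.88 / 9534 = 0.00502203 g/m
Tex = 0.00502203 * 1000 = 5.02 tex

5.02 tex


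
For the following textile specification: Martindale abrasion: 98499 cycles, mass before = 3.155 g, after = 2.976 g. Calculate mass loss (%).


Formula: Mass loss% = ((m_before - m_after) / m_before) * 100
Step 1: Mass loss = 3.155 - 2.976 = 0.179 g
Step 2: Ratio = 0.179 / 3.155 = 0.0567353
Step 3: Mass loss% = 0.0567353 * 100 = 5.67353% ≈ 5.67%

5.67%


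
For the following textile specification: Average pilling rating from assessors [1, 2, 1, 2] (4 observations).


Formula: Mean = sum / count
Sum = 1 + 2 + 1 + 2 = 6
Mean = 6 / 4 = 1.5

1.5


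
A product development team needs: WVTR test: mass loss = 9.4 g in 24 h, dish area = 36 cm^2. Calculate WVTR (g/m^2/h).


Formula: WVTR = mass_loss / (area * time)
Step 1: Convert area: 36 cm^2 = 0.0036 m^2
Step 2: WVTR = 9.4 g / (0.0036 m^2 * 24 h)
Step 3: WVTR = 9.4 / 0.0864 = 108.8 g/m^2/h

108.8 g/m^2/h


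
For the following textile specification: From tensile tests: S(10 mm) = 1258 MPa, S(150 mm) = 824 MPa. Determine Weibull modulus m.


Formula: m = ln(L1/L2) / ln(S2/S1)
Step 1: ln(L1/L2) = ln(10/150) = -2.70805
Step 2: S2/S1 = 824/1258 = 0.65501
Step 3: ln(S2/S1) = ln(0.65501) = -0.42310
Step 4: m = -2.70805 / -0.42310 = 6.40

6.40 (Weibull m)


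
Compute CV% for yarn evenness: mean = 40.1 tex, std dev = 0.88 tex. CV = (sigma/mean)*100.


Formula: CV% = (standard deviation / mean) * 100
Step 1: Ratio = 0.88 / 40.1 = 0.021945
Step 2: CV% = 0.021945 * 100 = 2.1945% ≈ 2.2%

2.2%


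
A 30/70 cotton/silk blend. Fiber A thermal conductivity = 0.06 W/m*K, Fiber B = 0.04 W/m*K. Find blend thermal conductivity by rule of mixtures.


Formula: Blend property = (fraction_A * property_A) + (fraction_B * property_B)
Step 1: Contribution A = 30/100 * 0.06 W/m*K = 0.018 W/m*K
Step 2: Contribution B = 70/100 * 0.04 W/m*K = 0.028 W/m*K
Step 3: Blend thermal conductivity = 0.018 + 0.028 = 0.046 W/m*K

0.046 W/m*K


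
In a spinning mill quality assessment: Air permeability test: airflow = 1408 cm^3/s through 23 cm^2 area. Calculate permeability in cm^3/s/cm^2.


Formula: Air Permeability = Airflow / Test Area
AP = 1408 cm^3/s / 23 cm^2
AP = 61.2 cm^3/s/cm^2

61.2 cm^3/s/cm^2


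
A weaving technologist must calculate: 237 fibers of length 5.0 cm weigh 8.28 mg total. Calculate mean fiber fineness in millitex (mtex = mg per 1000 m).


Formula: fineness (mtex) = mass (mg) / total length (km) = (mass_mg / total_length_m) * 1000
Step 1: Convert fiber length: 5.0 cm = 0.05 m
Step 2: Total fiber length = 237 * 0.05 = 11.85 m
Step 3: Linear density = 8.28 mg / 11.85 m = 0.6987 mg/m
Step 4: fineness = 0.6987 * 1000 = 698.7 mtex

698.7 mtex


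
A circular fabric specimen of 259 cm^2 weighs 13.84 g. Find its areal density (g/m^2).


Formula: GSM = mass_g / area_m2
Step 1: Convert area: 259 cm^2 = 259 / 10000 = 0.0259 m^2
Step 2: GSM = 13.84 g / 0.0259 m^2 = 534.4 g/m^2

534.4 g/m^2


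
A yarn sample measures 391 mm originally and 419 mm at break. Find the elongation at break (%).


Formula: Elongation (%) = ((L_break - L0) / L0) * 100
Step 1: Extension = 419 - 391 = 28 mm
Step 2: Elongation = (28 / 391) * 100
Step 3: Elongation = 0.071611 * 100 = 7.1611% ≈ 7.2%

7.2%


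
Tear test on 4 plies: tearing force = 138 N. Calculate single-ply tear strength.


Formula: Per-ply strength = Total force / Number of plies
Per-ply = 138 N / 4
Per-ply = 34.5 N

34.5 N


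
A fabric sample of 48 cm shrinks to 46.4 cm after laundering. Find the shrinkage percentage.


Formula: Shrinkage% = ((L_before - L_after) / L_before) * 100
Step 1: Shrinkage = 48 - 46.4 = 1.6 cm
Step 2: Shrinkage% = (1.6 / 48) * 100
Step 3: Shrinkage% = 0.033333 * 100 = 3.3333% ≈ 3.3%

3.3%


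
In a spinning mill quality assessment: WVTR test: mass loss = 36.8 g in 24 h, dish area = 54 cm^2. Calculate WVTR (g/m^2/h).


Formula: WVTR = mass_loss / (area * time)
Step 1: Convert area: 54 cm^2 = 0.0054 m^2
Step 2: WVTR = 36.8 g / (0.0054 m^2 * 24 h)
Step 3: WVTR = 36.8 / 0.1296 = 284.0 g/m^2/h

284.0 g/m^2/h


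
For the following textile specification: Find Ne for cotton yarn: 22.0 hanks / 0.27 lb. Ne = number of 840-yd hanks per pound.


Formula: Ne = hanks / mass_lb
Substituting: Ne = 22.0 / 0.27
Ne = 81.5

81.5 Ne


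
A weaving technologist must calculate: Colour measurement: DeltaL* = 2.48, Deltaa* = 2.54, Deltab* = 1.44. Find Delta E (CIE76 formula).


Formula: Delta E = sqrt(dL*^2 + da*^2 + db*^2)
Step 1: dL*^2 = 2.48^2 = 6.1504
Step 2: da*^2 = 2.54^2 = 6.4516
Step 3: db*^2 = 1.44^2 = 2.0736
Step 4: Sum = 6.1504 + 6.4516 + 2.0736 = 14.6756
Step 5: Delta E = sqrt(14.6756) = 3.83

3.83 Delta E


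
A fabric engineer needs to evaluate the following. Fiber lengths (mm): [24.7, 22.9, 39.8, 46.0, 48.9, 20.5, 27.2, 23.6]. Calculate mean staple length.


Formula: Mean = sum of lengths / count
Sum = 24.7 + 22.9 + 39.8 + 46.0 + 48.9 + 20.5 + 27.2 + 23.6
Sum = 253.6 mm
Mean = 253.6 / 8 = 31.70 mm

31.70 mm


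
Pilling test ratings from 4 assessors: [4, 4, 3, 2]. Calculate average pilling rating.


Formula: Mean = sum / count
Sum = 4 + 4 + 3 + 2 = 13
Mean = 13 / 4 = 3.3

3.3


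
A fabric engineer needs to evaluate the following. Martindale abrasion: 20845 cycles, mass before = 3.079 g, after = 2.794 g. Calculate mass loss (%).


Formula: Mass loss% = ((m_before - m_after) / m_before) * 100
Step 1: Mass loss = 3.079 - 2.794 = 0.285 g
Step 2: Ratio = 0.285 / 3.079 = 0.0925625
Step 3: Mass loss% = 0.0925625 * 100 = 9.25625% ≈ 9.26%

9.26%


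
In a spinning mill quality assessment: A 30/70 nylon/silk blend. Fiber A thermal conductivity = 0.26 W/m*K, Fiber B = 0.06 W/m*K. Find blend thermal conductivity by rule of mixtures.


Formula: Blend property = (fraction_A * property_A) + (fraction_B * property_B)
Step 1: Contribution A = 30/100 * 0.26 W/m*K = 0.078 W/m*K
Step 2: Contribution B = 70/100 * 0.06 W/m*K = 0.042 W/m*K
Step 3: Blend thermal conductivity = 0.078 + 0.042 = 0.12 W/m*K

0.12 W/m*K


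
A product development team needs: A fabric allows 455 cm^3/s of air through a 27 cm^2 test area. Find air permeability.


Formula: Air Permeability = Airflow / Test Area
AP = 455 cm^3/s / 27 cm^2
AP = 16.9 cm^3/s/cm^2

16.9 cm^3/s/cm^2


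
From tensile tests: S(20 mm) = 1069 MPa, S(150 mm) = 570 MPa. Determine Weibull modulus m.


Formula: m = ln(L1/L2) / ln(S2/S1)
Step 1: ln(L1/L2) = ln(20/150) = -2.01490
Step 2: S2/S1 = 570/1069 = 0.53321
Step 3: ln(S2/S1) = ln(0.53321) = -0.62884
Step 4: m = -2.01490 / -0.62884 = 3.20

3.20 (Weibull m)


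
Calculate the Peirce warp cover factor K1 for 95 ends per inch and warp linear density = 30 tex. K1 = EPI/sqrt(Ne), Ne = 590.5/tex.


Formula: K1 = EPI / sqrt(Ne), with Ne = 590.5 / tex_warp
Step 1: Ne = 590.5 / 30 = 19.683
Step 2: sqrt(Ne) = sqrt(19.683) = 4.4366
Step 3: K1 = 95 / 4.4366 = 21.4

21.4


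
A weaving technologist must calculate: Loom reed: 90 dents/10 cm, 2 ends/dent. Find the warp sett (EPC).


Formula: EPC = (dents per 10 cm * ends per dent) / 10
Step 1: Total ends per 10 cm = 90 * 2 = 180
Step 2: EPC = 180 / 10 = 18.0 ends/cm

18.0 ends/cm


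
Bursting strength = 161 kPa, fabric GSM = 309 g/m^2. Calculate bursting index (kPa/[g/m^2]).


Formula: Bursting Index = Bursting Strength / Fabric GSM
BI = 161 kPa / 309 g/m^2
BI = 0.521 kPa/(g/m^2)

0.521 kPa/(g/m^2)


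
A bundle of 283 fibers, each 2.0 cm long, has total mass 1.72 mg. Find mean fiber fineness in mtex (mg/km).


Formula: fineness (mtex) = mass (mg) / total length (km) = (mass_mg / total_length_m) * 1000
Step 1: Convert fiber length: 2.0 cm = 0.02 m
Step 2: Total fiber length = 283 * 0.02 = 5.66 m
Step 3: Linear density = 1.72 mg / 5.66 m = 0.3039 mg/m
Step 4: fineness = 0.3039 * 1000 = 303.9 mtex

303.9 mtex


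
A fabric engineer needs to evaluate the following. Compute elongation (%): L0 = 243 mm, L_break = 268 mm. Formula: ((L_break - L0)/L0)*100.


Formula: Elongation (%) = ((L_break - L0) / L0) * 100
Step 1: Extension = 268 - 243 = 25 mm
Step 2: Elongation = (25 / 243) * 100
Step 3: Elongation = 0.102881 * 100 = 10.2881% ≈ 10.3%

10.3%


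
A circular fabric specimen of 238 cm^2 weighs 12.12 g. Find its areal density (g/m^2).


Formula: GSM = mass_g / area_m2
Step 1: Convert area: 238 cm^2 = 238 / 10000 = 0.0238 m^2
Step 2: GSM = 12.12 g / 0.0238 m^2 = 509.2 g/m^2

509.2 g/m^2


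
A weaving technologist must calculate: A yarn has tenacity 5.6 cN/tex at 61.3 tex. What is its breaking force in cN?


Formula: Breaking force = Tenacity * Linear density
F = 5.6 cN/tex * 61.3 tex
F = 343.28 cN

343.28 cN


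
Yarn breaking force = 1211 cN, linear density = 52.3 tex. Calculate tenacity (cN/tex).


Formula: Tenacity = Breaking force / Linear density
Tenacity = 1211 cN / 52.3 tex
Tenacity = 23.15 cN/tex

23.15 cN/tex


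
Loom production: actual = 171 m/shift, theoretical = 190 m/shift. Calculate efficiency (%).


Formula: Efficiency% = (Actual output / Theoretical output) * 100
Efficiency% = (171 / 190) * 100
Efficiency% = 0.9 * 100 = 90.0%

90.0%


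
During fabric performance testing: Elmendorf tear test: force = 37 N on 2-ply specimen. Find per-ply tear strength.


Formula: Per-ply strength = Total force / Number of plies
Per-ply = 37 N / 2
Per-ply = 18.5 N

18.5 N


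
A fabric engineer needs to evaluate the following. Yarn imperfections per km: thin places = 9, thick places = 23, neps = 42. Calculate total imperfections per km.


Formula: Total = thin places + thick places + neps
Total = 9 + 23 + 42
Total = 74 imperfections/km

74 imperfections/km


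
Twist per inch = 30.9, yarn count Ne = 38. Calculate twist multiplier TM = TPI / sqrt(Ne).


Formula: TM = TPI / sqrt(Ne)
Step 1: sqrt(Ne) = sqrt(38) = 6.1644
Step 2: TM = 30.9 / 6.1644 = 5.01

5.01 TM


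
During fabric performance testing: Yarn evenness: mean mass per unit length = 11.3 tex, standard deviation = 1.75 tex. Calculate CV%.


Formula: CV% = (standard deviation / mean) * 100
Step 1: Ratio = 1.75 / 11.3 = 0.154867
Step 2: CV% = 0.154867 * 100 = 15.4867% ≈ 15.5%

15.5%


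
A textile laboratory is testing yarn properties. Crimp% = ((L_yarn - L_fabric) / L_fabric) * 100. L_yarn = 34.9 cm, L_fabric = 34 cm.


Formula: Crimp% = ((L_yarn - L_fabric) / L_fabric) * 100
Step 1: Extension = 34.9 - 34 = 0.9 cm
Step 2: Crimp% = (0.9 / 34) * 100
Step 3: Crimp% = 0.026471 * 100 = 2.6471% ≈ 2.6%

2.6%


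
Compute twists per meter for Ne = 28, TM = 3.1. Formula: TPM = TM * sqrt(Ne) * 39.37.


Formula: TPM = TM * sqrt(Ne) * 39.37
Step 1: sqrt(Ne) = sqrt(28) = 5.2915
Step 2: TM * sqrt(Ne) = 3.1 * 5.2915 = 16.4037
Step 3: TPM = 16.4037 * 39.37 = 646 twists/m

646 twists/m


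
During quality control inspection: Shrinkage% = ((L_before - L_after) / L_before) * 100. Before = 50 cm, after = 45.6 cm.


Formula: Shrinkage% = ((L_before - L_after) / L_before) * 100
Step 1: Shrinkage = 50 - 45.6 = 4.4 cm
Step 2: Shrinkage% = (4.4 / 50) * 100
Step 3: Shrinkage% = 0.088 * 100 = 8.8%

8.8%


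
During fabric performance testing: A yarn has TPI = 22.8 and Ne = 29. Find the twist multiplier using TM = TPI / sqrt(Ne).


Formula: TM = TPI / sqrt(Ne)
Step 1: sqrt(Ne) = sqrt(29) = 5.3852
Step 2: TM = 22.8 / 5.3852 = 4.23

4.23 TM


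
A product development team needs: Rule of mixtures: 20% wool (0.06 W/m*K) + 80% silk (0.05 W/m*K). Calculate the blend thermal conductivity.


Formula: Blend property = (fraction_A * property_A) + (fraction_B * property_B)
Step 1: Contribution A = 20/100 * 0.06 W/m*K = 0.012 W/m*K
Step 2: Contribution B = 80/100 * 0.05 W/m*K = 0.04 W/m*K
Step 3: Blend thermal conductivity = 0.012 + 0.04 = 0.052 W/m*K

0.052 W/m*K


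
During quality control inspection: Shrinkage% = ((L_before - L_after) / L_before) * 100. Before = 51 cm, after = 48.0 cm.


Formula: Shrinkage% = ((L_before - L_after) / L_before) * 100
Step 1: Shrinkage = 51 - 48.0 = 3.0 cm
Step 2: Shrinkage% = (3.0 / 51) * 100
Step 3: Shrinkage% = 0.058824 * 100 = 5.8824% ≈ 5.9%

5.9%


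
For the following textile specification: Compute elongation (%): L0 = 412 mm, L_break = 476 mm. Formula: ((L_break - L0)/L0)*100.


Formula: Elongation (%) = ((L_break - L0) / L0) * 100
Step 1: Extension = 476 - 412 = 64 mm
Step 2: Elongation = (64 / 412) * 100
Step 3: Elongation = 0.15534 * 100 = 15.534% ≈ 15.5%

15.5%


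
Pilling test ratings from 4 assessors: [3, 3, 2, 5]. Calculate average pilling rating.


Formula: Mean = sum / count
Sum = 3 + 3 + 2 + 5 = 13
Mean = 13 / 4 = 3.3

3.3


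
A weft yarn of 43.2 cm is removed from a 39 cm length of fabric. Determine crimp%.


Formula: Crimp% = ((L_yarn - L_fabric) / L_fabric) * 100
Step 1: Extension = 43.2 - 39 = 4.2 cm
Step 2: Crimp% = (4.2 / 39) * 100
Step 3: Crimp% = 0.107692 * 100 = 10.7692% ≈ 10.8%

10.8%


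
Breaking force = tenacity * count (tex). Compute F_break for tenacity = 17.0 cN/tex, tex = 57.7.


Formula: Breaking force = Tenacity * Linear density
F = 17.0 cN/tex * 57.7 tex
F = 980.90 cN

980.90 cN


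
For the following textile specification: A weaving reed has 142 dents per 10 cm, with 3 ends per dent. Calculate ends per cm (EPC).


Formula: EPC = (dents per 10 cm * ends per dent) / 10
Step 1: Total ends per 10 cm = 142 * 3 = 426
Step 2: EPC = 426 / 10 = 42.6 ends/cm

42.6 ends/cm


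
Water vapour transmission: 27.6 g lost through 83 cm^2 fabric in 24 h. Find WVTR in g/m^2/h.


Formula: WVTR = mass_loss / (area * time)
Step 1: Convert area: 83 cm^2 = 0.0083 m^2
Step 2: WVTR = 27.6 g / (0.0083 m^2 * 24 h)
Step 3: WVTR = 27.6 / 0.1992 = 138.6 g/m^2/h

138.6 g/m^2/h


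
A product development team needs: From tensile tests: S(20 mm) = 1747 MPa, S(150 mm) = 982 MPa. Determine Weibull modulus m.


Formula: m = ln(L1/L2) / ln(S2/S1)
Step 1: ln(L1/L2) = ln(20/150) = -2.01490
Step 2: S2/S1 = 982/1747 = 0.56211
Step 3: ln(S2/S1) = ln(0.56211) = -0.57606
Step 4: m = -2.01490 / -0.57606 = 3.50

3.50 (Weibull m)


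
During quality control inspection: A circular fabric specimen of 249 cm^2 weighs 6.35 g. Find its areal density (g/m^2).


Formula: GSM = mass_g / area_m2
Step 1: Convert area: 249 cm^2 = 249 / 10000 = 0.0249 m^2
Step 2: GSM = 6.35 g / 0.0249 m^2 = 255.0 g/m^2

255.0 g/m^2


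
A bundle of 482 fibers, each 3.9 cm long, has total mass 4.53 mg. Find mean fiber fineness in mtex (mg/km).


Formula: fineness (mtex) = mass (mg) / total length (km) = (mass_mg / total_length_m) * 1000
Step 1: Convert fiber length: 3.9 cm = 0.039 m
Step 2: Total fiber length = 482 * 0.039 = 18.798 m
Step 3: Linear density = 4.53 mg / 18.798 m = 0.2410 mg/m
Step 4: fineness = 0.2410 * 1000 = 241.0 mtex

241.0 mtex


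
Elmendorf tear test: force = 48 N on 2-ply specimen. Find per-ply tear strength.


Formula: Per-ply strength = Total force / Number of plies
Per-ply = 48 N / 2
Per-ply = 24 N

24 N


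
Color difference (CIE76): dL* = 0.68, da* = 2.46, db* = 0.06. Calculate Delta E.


Formula: Delta E = sqrt(dL*^2 + da*^2 + db*^2)
Step 1: dL*^2 = 0.68^2 = 0.4624
Step 2: da*^2 = 2.46^2 = 6.0516
Step 3: db*^2 = 0.06^2 = 0.0036
Step 4: Sum = 0.4624 + 6.0516 + 0.0036 = 6.5176
Step 5: Delta E = sqrt(6.5176) = 2.55

2.55 Delta E


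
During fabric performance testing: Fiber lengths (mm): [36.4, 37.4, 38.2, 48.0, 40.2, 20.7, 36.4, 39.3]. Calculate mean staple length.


Formula: Mean = sum of lengths / count
Sum = 36.4 + 37.4 + 38.2 + 48.0 + 40.2 + 20.7 + 36.4 + 39.3
Sum = 296.6 mm
Mean = 296.6 / 8 = 37.08 mm

37.08 mm


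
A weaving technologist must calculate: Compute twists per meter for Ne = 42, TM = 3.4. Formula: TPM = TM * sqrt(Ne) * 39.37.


Formula: TPM = TM * sqrt(Ne) * 39.37
Step 1: sqrt(Ne) = sqrt(42) = 6.4807
Step 2: TM * sqrt(Ne) = 3.4 * 6.4807 = 22.0344
Step 3: TPM = 22.0344 * 39.37 = 867 twists/m

867 twists/m


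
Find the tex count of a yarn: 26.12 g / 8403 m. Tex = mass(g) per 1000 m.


Formula: Tex = (mass_g / length_m) * 1000
Substituting: Tex = (26.12 / 8403) * 1000
Intermediate: 26.12 / 8403 = 0.00310841 g/m
Tex = 0.00310841 * 1000 = 3.11 tex

3.11 tex


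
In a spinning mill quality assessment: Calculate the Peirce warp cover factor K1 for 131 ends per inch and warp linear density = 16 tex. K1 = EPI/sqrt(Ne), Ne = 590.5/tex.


Formula: K1 = EPI / sqrt(Ne), with Ne = 590.5 / tex_warp
Step 1: Ne = 590.5 / 16 = 36.906
Step 2: sqrt(Ne) = sqrt(36.906) = 6.075
Step 3: K1 = 131 / 6.075 = 21.6

21.6


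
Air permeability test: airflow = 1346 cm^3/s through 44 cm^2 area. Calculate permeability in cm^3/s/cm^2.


Formula: Air Permeability = Airflow / Test Area
AP = 1346 cm^3/s / 44 cm^2
AP = 30.6 cm^3/s/cm^2

30.6 cm^3/s/cm^2


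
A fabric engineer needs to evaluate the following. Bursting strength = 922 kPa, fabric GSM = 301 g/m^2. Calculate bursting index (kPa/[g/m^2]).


Formula: Bursting Index = Bursting Strength / Fabric GSM
BI = 922 kPa / 301 g/m^2
BI = 3.063 kPa/(g/m^2)

3.063 kPa/(g/m^2)


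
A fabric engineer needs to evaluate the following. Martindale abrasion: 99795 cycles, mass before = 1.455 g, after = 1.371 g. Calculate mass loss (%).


Formula: Mass loss% = ((m_before - m_after) / m_before) * 100
Step 1: Mass loss = 1.455 - 1.371 = 0.084 g
Step 2: Ratio = 0.084 / 1.455 = 0.057732
Step 3: Mass loss% = 0.057732 * 100 = 5.7732% ≈ 5.77%

5.77%


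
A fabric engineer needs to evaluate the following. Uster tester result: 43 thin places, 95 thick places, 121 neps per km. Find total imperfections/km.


Formula: Total = thin places + thick places + neps
Total = 43 + 95 + 121
Total = 259 imperfections/km

259 imperfections/km


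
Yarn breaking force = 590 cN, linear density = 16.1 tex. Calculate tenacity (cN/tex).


Formula: Tenacity = Breaking force / Linear density
Tenacity = 590 cN / 16.1 tex
Tenacity = 36.65 cN/tex

36.65 cN/tex


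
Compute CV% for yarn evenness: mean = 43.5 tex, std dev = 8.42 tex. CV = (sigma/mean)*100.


Formula: CV% = (standard deviation / mean) * 100
Step 1: Ratio = 8.42 / 43.5 = 0.193563
Step 2: CV% = 0.193563 * 100 = 19.3563% ≈ 19.4%

19.4%


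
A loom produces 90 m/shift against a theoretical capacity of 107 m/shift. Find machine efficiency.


Formula: Efficiency% = (Actual output / Theoretical output) * 100
Efficiency% = (90 / 107) * 100
Efficiency% = 0.841121 * 100 = 84.1121% ≈ 84.1%

84.1%


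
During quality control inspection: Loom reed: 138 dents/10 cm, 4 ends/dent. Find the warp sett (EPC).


Formula: EPC = (dents per 10 cm * ends per dent) / 10
Step 1: Total ends per 10 cm = 138 * 4 = 552
Step 2: EPC = 552 / 10 = 55.2 ends/cm

55.2 ends/cm


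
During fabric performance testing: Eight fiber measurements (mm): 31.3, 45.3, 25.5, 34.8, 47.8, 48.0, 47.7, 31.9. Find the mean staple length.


Formula: Mean = sum of lengths / count
Sum = 31.3 + 45.3 + 25.5 + 34.8 + 47.8 + 48.0 + 47.7 + 31.9
Sum = 312.3 mm
Mean = 312.3 / 8 = 39.04 mm

39.04 mm


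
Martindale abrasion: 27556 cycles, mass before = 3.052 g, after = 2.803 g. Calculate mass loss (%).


Formula: Mass loss% = ((m_before - m_after) / m_before) * 100
Step 1: Mass loss = 3.052 - 2.803 = 0.249 g
Step 2: Ratio = 0.249 / 3.052 = 0.0815858
Step 3: Mass loss% = 0.0815858 * 100 = 8.15858% ≈ 8.16%

8.16%


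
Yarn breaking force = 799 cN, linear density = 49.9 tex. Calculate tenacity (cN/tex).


Formula: Tenacity = Breaking force / Linear density
Tenacity = 799 cN / 49.9 tex
Tenacity = 16.01 cN/tex

16.01 cN/tex


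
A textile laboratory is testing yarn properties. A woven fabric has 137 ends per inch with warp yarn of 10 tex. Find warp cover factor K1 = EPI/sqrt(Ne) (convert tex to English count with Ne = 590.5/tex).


Formula: K1 = EPI / sqrt(Ne), with Ne = 590.5 / tex_warp
Step 1: Ne = 590.5 / 10 = 59.05
Step 2: sqrt(Ne) = sqrt(59.05) = 7.6844
Step 3: K1 = 137 / 7.6844 = 17.8

17.8


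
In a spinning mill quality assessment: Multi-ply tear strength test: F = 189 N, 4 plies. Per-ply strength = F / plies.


Formula: Per-ply strength = Total force / Number of plies
Per-ply = 189 N / 4
Per-ply = 47.25 N

47.25 N


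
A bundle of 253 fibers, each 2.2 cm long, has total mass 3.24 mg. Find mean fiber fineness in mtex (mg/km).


Formula: fineness (mtex) = mass (mg) / total length (km) = (mass_mg / total_length_m) * 1000
Step 1: Convert fiber length: 2.2 cm = 0.022 m
Step 2: Total fiber length = 253 * 0.022 = 5.566 m
Step 3: Linear density = 3.24 mg / 5.566 m = 0.5821 mg/m
Step 4: fineness = 0.5821 * 1000 = 582.1 mtex

582.1 mtex


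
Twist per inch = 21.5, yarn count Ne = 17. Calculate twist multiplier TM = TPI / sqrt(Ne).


Formula: TM = TPI / sqrt(Ne)
Step 1: sqrt(Ne) = sqrt(17) = 4.1231
Step 2: TM = 21.5 / 4.1231 = 5.21

5.21 TM


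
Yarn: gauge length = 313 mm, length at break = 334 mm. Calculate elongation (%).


Formula: Elongation (%) = ((L_break - L0) / L0) * 100
Step 1: Extension = 334 - 313 = 21 mm
Step 2: Elongation = (21 / 313) * 100
Step 3: Elongation = 0.067093 * 100 = 6.7093% ≈ 6.7%

6.7%


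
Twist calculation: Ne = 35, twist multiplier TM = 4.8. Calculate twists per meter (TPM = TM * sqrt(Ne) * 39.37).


Formula: TPM = TM * sqrt(Ne) * 39.37
Step 1: sqrt(Ne) = sqrt(35) = 5.9161
Step 2: TM * sqrt(Ne) = 4.8 * 5.9161 = 28.3973
Step 3: TPM = 28.3973 * 39.37 = 1118 twists/m

1118 twists/m


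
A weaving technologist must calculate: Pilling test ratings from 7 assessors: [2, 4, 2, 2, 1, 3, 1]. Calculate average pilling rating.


Formula: Mean = sum / count
Sum = 2 + 4 + 2 + 2 + 1 + 3 + 1 = 15
Mean = 15 / 7 = 2.1

2.1


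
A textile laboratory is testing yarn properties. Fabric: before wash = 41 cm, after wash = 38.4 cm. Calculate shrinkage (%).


Formula: Shrinkage% = ((L_before - L_after) / L_before) * 100
Step 1: Shrinkage = 41 - 38.4 = 2.6 cm
Step 2: Shrinkage% = (2.6 / 41) * 100
Step 3: Shrinkage% = 0.063415 * 100 = 6.3415% ≈ 6.3%

6.3%


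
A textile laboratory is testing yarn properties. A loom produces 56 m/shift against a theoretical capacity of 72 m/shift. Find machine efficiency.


Formula: Efficiency% = (Actual output / Theoretical output) * 100
Efficiency% = (56 / 72) * 100
Efficiency% = 0.777778 * 100 = 77.7778% ≈ 77.8%

77.8%


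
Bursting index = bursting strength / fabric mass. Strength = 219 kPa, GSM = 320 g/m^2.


Formula: Bursting Index = Bursting Strength / Fabric GSM
BI = 219 kPa / 320 g/m^2
BI = 0.684 kPa/(g/m^2)

0.684 kPa/(g/m^2)


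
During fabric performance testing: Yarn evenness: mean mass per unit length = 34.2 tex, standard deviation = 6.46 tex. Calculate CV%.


Formula: CV% = (standard deviation / mean) * 100
Step 1: Ratio = 6.46 / 34.2 = 0.188889
Step 2: CV% = 0.188889 * 100 = 18.8889% ≈ 18.9%

18.9%


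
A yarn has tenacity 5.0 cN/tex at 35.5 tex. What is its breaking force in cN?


Formula: Breaking force = Tenacity * Linear density
F = 5.0 cN/tex * 35.5 tex
F = 177.50 cN

177.50 cN


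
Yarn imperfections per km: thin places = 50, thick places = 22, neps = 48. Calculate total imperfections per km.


Formula: Total = thin places + thick places + neps
Total = 50 + 22 + 48
Total = 120 imperfections/km

120 imperfections/km


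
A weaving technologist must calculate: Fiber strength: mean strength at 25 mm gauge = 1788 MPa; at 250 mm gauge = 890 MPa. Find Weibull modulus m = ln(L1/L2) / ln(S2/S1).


Formula: m = ln(L1/L2) / ln(S2/S1)
Step 1: ln(L1/L2) = ln(25/250) = -2.30259
Step 2: S2/S1 = 890/1788 = 0.49776
Step 3: ln(S2/S1) = ln(0.49776) = -0.69764
Step 4: m = -2.30259 / -0.69764 = 3.30

3.30 (Weibull m)


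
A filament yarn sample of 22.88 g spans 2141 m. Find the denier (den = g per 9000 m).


Formula: den = (mass_g / length_m) * 9000
Substituting: den = (22.88 / 2141) * 9000
Intermediate: 22.88 / 2141 = 0.0106866 g/m
den = 0.0106866 * 9000 = 96.2 denier

96.2 denier


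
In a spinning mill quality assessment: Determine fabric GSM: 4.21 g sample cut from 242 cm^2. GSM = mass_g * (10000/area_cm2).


Formula: GSM = mass_g / area_m2
Step 1: Convert area: 242 cm^2 = 242 / 10000 = 0.0242 m^2
Step 2: GSM = 4.21 g / 0.0242 m^2 = 174.0 g/m^2

174.0 g/m^2


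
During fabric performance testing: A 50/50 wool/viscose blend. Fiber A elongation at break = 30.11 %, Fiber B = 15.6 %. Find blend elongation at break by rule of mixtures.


Formula: Blend property = (fraction_A * property_A) + (fraction_B * property_B)
Step 1: Contribution A = 50/100 * 30.11 % = 15.055 %
Step 2: Contribution B = 50/100 * 15.6 % = 7.8 %
Step 3: Blend elongation at break = 15.055 + 7.8 = 22.855 %

22.855 %


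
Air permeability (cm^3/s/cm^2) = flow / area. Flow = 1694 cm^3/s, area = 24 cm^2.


Formula: Air Permeability = Airflow / Test Area
AP = 1694 cm^3/s / 24 cm^2
AP = 70.6 cm^3/s/cm^2

70.6 cm^3/s/cm^2


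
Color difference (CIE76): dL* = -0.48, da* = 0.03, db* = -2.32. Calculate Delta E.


Formula: Delta E = sqrt(dL*^2 + da*^2 + db*^2)
Step 1: dL*^2 = (-0.48)^2 = 0.2304
Step 2: da*^2 = 0.03^2 = 0.0009
Step 3: db*^2 = (-2.32)^2 = 5.3824
Step 4: Sum = 0.2304 + 0.0009 + 5.3824 = 5.6137
Step 5: Delta E = sqrt(5.6137) = 2.37

2.37 Delta E


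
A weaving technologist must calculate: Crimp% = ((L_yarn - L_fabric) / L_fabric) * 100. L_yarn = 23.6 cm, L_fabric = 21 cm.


Formula: Crimp% = ((L_yarn - L_fabric) / L_fabric) * 100
Step 1: Extension = 23.6 - 21 = 2.6 cm
Step 2: Crimp% = (2.6 / 21) * 100
Step 3: Crimp% = 0.12381 * 100 = 12.381% ≈ 12.4%

12.4%


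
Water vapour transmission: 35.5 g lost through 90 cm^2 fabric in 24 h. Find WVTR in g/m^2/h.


Formula: WVTR = mass_loss / (area * time)
Step 1: Convert area: 90 cm^2 = 0.009 m^2
Step 2: WVTR = 35.5 g / (0.009 m^2 * 24 h)
Step 3: WVTR = 35.5 / 0.216 = 164.4 g/m^2/h

164.4 g/m^2/h


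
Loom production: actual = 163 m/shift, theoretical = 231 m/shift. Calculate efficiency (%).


Formula: Efficiency% = (Actual output / Theoretical output) * 100
Efficiency% = (163 / 231) * 100
Efficiency% = 0.705628 * 100 = 70.5628% ≈ 70.6%

70.6%


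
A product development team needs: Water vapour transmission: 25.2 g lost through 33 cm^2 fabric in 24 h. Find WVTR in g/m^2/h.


Formula: WVTR = mass_loss / (area * time)
Step 1: Convert area: 33 cm^2 = 0.0033 m^2
Step 2: WVTR = 25.2 g / (0.0033 m^2 * 24 h)
Step 3: WVTR = 25.2 / 0.0792 = 318.2 g/m^2/h

318.2 g/m^2/h


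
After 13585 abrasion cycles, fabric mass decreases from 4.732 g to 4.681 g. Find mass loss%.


Formula: Mass loss% = ((m_before - m_after) / m_before) * 100
Step 1: Mass loss = 4.732 - 4.681 = 0.051 g
Step 2: Ratio = 0.051 / 4.732 = 0.0107777
Step 3: Mass loss% = 0.0107777 * 100 = 1.07777% ≈ 1.08%

1.08%


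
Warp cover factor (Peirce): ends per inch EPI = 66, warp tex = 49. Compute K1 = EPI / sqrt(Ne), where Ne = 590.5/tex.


Formula: K1 = EPI / sqrt(Ne), with Ne = 590.5 / tex_warp
Step 1: Ne = 590.5 / 49 = 12.051
Step 2: sqrt(Ne) = sqrt(12.051) = 3.4715
Step 3: K1 = 66 / 3.4715 = 19.0

19.0


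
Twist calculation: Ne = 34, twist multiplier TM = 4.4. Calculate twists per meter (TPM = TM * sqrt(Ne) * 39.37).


Formula: TPM = TM * sqrt(Ne) * 39.37
Step 1: sqrt(Ne) = sqrt(34) = 5.831
Step 2: TM * sqrt(Ne) = 4.4 * 5.831 = 25.6564
Step 3: TPM = 25.6564 * 39.37 = 1010 twists/m

1010 twists/m


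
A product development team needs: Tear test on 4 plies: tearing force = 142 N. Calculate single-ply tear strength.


Formula: Per-ply strength = Total force / Number of plies
Per-ply = 142 N / 4
Per-ply = 35.5 N

35.5 N


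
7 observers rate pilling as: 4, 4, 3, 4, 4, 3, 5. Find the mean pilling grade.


Formula: Mean = sum / count
Sum = 4 + 4 + 3 + 4 + 4 + 3 + 5 = 27
Mean = 27 / 7 = 3.9

3.9


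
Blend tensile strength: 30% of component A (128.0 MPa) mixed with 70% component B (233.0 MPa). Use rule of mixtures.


Formula: Blend property = (fraction_A * property_A) + (fraction_B * property_B)
Step 1: Contribution A = 30/100 * 128.0 MPa = 38.4 MPa
Step 2: Contribution B = 70/100 * 233.0 MPa = 163.1 MPa
Step 3: Blend tensile strength = 38.4 + 163.1 = 201.5 MPa

201.5 MPa


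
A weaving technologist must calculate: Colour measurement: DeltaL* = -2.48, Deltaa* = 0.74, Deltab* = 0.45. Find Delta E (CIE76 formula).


Formula: Delta E = sqrt(dL*^2 + da*^2 + db*^2)
Step 1: dL*^2 = (-2.48)^2 = 6.1504
Step 2: da*^2 = 0.74^2 = 0.5476
Step 3: db*^2 = 0.45^2 = 0.2025
Step 4: Sum = 6.1504 + 0.5476 + 0.2025 = 6.9005
Step 5: Delta E = sqrt(6.9005) = 2.63

2.63 Delta E


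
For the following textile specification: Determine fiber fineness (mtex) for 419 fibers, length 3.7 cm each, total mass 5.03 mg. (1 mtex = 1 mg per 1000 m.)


Formula: fineness (mtex) = mass (mg) / total length (km) = (mass_mg / total_length_m) * 1000
Step 1: Convert fiber length: 3.7 cm = 0.037 m
Step 2: Total fiber length = 419 * 0.037 = 15.503 m
Step 3: Linear density = 5.03 mg / 15.503 m = 0.3245 mg/m
Step 4: fineness = 0.3245 * 1000 = 324.5 mtex

324.5 mtex


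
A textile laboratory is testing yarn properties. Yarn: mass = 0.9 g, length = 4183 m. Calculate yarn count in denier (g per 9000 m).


Formula: den = (mass_g / length_m) * 9000
Substituting: den = (0.9 / 4183) * 9000
Intermediate: 0.9 / 4183 = 0.00021516 g/m
den = 0.00021516 * 9000 = 1.9 denier

1.9 denier


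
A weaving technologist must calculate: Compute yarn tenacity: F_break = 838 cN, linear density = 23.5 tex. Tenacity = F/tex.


Formula: Tenacity = Breaking force / Linear density
Tenacity = 838 cN / 23.5 tex
Tenacity = 35.66 cN/tex

35.66 cN/tex


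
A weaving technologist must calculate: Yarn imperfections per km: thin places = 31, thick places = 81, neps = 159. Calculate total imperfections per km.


Formula: Total = thin places + thick places + neps
Total = 31 + 81 + 159
Total = 271 imperfections/km

271 imperfections/km


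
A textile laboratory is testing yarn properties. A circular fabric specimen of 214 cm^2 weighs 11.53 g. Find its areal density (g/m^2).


Formula: GSM = mass_g / area_m2
Step 1: Convert area: 214 cm^2 = 214 / 10000 = 0.0214 m^2
Step 2: GSM = 11.53 g / 0.0214 m^2 = 538.8 g/m^2

538.8 g/m^2


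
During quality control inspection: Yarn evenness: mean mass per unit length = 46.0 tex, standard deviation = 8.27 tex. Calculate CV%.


Formula: CV% = (standard deviation / mean) * 100
Step 1: Ratio = 8.27 / 46.0 = 0.179783
Step 2: CV% = 0.179783 * 100 = 17.9783% ≈ 18.0%

18.0%


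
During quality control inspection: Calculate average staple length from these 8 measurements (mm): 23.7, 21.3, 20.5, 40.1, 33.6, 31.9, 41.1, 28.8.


Formula: Mean = sum of lengths / count
Sum = 23.7 + 21.3 + 20.5 + 40.1 + 33.6 + 31.9 + 41.1 + 28.8
Sum = 241.0 mm
Mean = 241.0 / 8 = 30.13 mm

30.13 mm


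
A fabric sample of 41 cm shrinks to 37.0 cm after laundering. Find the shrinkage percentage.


Formula: Shrinkage% = ((L_before - L_after) / L_before) * 100
Step 1: Shrinkage = 41 - 37.0 = 4.0 cm
Step 2: Shrinkage% = (4.0 / 41) * 100
Step 3: Shrinkage% = 0.097561 * 100 = 9.7561% ≈ 9.8%

9.8%


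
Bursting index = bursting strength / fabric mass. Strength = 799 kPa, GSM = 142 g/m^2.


Formula: Bursting Index = Bursting Strength / Fabric GSM
BI = 799 kPa / 142 g/m^2
BI = 5.627 kPa/(g/m^2)

5.627 kPa/(g/m^2)


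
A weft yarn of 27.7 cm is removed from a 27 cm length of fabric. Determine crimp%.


Formula: Crimp% = ((L_yarn - L_fabric) / L_fabric) * 100
Step 1: Extension = 27.7 - 27 = 0.7 cm
Step 2: Crimp% = (0.7 / 27) * 100
Step 3: Crimp% = 0.025926 * 100 = 2.5926% ≈ 2.6%

2.6%


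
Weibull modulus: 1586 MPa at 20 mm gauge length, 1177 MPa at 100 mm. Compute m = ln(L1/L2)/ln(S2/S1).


Formula: m = ln(L1/L2) / ln(S2/S1)
Step 1: ln(L1/L2) = ln(20/100) = -1.60944
Step 2: S2/S1 = 1177/1586 = 0.74212
Step 3: ln(S2/S1) = ln(0.74212) = -0.29824
Step 4: m = -1.60944 / -0.29824 = 5.40

5.40 (Weibull m)


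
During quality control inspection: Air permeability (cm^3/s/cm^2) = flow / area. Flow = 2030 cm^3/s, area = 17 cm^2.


Formula: Air Permeability = Airflow / Test Area
AP = 2030 cm^3/s / 17 cm^2
AP = 119.4 cm^3/s/cm^2

119.4 cm^3/s/cm^2


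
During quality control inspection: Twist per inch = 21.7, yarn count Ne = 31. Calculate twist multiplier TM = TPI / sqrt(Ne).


Formula: TM = TPI / sqrt(Ne)
Step 1: sqrt(Ne) = sqrt(31) = 5.5678
Step 2: TM = 21.7 / 5.5678 = 3.90

3.90 TM


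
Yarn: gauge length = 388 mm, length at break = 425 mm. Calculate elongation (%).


Formula: Elongation (%) = ((L_break - L0) / L0) * 100
Step 1: Extension = 425 - 388 = 37 mm
Step 2: Elongation = (37 / 388) * 100
Step 3: Elongation = 0.095361 * 100 = 9.5361% ≈ 9.5%

9.5%


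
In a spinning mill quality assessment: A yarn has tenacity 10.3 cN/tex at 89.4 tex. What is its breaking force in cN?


Formula: Breaking force = Tenacity * Linear density
F = 10.3 cN/tex * 89.4 tex
F = 920.82 cN

920.82 cN


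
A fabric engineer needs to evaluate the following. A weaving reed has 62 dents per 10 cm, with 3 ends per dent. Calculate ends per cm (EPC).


Formula: EPC = (dents per 10 cm * ends per dent) / 10
Step 1: Total ends per 10 cm = 62 * 3 = 186
Step 2: EPC = 186 / 10 = 18.6 ends/cm

18.6 ends/cm


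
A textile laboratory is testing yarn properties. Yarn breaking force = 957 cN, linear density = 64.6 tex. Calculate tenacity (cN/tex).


Formula: Tenacity = Breaking force / Linear density
Tenacity = 957 cN / 64.6 tex
Tenacity = 14.81 cN/tex

14.81 cN/tex


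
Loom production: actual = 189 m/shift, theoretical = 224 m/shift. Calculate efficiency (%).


Formula: Efficiency% = (Actual output / Theoretical output) * 100
Efficiency% = (189 / 224) * 100
Efficiency% = 0.84375 * 100 = 84.375% ≈ 84.4%

84.4%


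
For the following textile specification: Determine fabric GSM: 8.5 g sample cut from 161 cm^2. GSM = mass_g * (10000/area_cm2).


Formula: GSM = mass_g / area_m2
Step 1: Convert area: 161 cm^2 = 161 / 10000 = 0.0161 m^2
Step 2: GSM = 8.5 g / 0.0161 m^2 = 528.0 g/m^2

528.0 g/m^2


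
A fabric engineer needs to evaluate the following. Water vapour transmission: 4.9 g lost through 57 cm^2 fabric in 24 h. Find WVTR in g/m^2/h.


Formula: WVTR = mass_loss / (area * time)
Step 1: Convert area: 57 cm^2 = 0.0057 m^2
Step 2: WVTR = 4.9 g / (0.0057 m^2 * 24 h)
Step 3: WVTR = 4.9 / 0.1368 = 35.8 g/m^2/h

35.8 g/m^2/h


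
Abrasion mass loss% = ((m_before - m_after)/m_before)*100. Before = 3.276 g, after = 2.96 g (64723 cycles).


Formula: Mass loss% = ((m_before - m_after) / m_before) * 100
Step 1: Mass loss = 3.276 - 2.96 = 0.316 g
Step 2: Ratio = 0.316 / 3.276 = 0.0964591
Step 3: Mass loss% = 0.0964591 * 100 = 9.64591% ≈ 9.65%

9.65%


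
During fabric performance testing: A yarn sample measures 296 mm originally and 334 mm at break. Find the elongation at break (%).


Formula: Elongation (%) = ((L_break - L0) / L0) * 100
Step 1: Extension = 334 - 296 = 38 mm
Step 2: Elongation = (38 / 296) * 100
Step 3: Elongation = 0.128378 * 100 = 12.8378% ≈ 12.8%

12.8%
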